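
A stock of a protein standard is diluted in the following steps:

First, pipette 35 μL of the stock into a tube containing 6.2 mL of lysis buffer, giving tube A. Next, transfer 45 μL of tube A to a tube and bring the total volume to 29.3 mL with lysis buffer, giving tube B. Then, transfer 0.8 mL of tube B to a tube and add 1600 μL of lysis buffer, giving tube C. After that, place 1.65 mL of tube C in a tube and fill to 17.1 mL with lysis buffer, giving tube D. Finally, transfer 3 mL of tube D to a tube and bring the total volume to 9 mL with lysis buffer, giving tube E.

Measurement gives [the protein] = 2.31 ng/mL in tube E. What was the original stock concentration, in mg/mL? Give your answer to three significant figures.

Step 1: 35 μL + 6.2 mL = 6235 μL total → factor 6235/35 = 178.14
Step 2: 45 μL brought to 29.3 mL → factor 29300/45 = 651.11
Step 3: 0.8 mL + 1600 μL = 2.4 mL total → factor 2.4/0.8 = 3
Step 4: 1.65 mL brought to 17.1 mL → factor 17.1/1.65 = 10.364
Step 5: 3 mL brought to 9 mL → factor 9/3 = 3
Overall dilution factor = 178.14 × 651.11 × 3 × 10.364 × 3 = 1.0819 × 10^7
Stock = 2.31 ng/mL × 1.0819 × 10^7 = 2.499 × 10^7 ng/mL = 25.0 mg/mL

25.0 mg/mL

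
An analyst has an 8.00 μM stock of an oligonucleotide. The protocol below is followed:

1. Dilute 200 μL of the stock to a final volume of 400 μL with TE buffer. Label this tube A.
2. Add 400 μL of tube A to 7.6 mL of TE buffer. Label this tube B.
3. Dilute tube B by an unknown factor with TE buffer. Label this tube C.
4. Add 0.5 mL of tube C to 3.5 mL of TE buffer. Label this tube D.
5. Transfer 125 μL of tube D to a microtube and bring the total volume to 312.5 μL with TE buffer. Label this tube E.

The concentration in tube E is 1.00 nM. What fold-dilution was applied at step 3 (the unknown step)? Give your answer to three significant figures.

10.0-fold

Step 1: 200 μL brought to 400 μL → factor 400/200 = 2
Step 2: 400 μL + 7.6 mL = 8000 μL total → factor 8000/400 = 20
Step 3: unknown factor x
Step 4: 0.5 mL + 3.5 mL = 4 mL total → factor 4/0.5 = 8
Step 5: 125 μL brought to 312.5 μL → factor 312.5/125 = 2.5
Product of known-step factors = 800
Overall factor = 8.00 μM / (1.00 nM) = 8000
x = 8000 / 800 = 10.0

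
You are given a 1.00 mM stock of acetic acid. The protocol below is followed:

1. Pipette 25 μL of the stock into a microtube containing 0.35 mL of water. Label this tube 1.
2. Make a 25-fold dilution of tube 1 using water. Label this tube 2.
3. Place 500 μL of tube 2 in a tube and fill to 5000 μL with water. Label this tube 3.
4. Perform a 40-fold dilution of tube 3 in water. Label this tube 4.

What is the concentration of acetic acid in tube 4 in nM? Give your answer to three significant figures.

6.67 nM

Step 1: 25 μL + 0.35 mL = 375 μL total → factor 375/25 = 15
Step 2: 25-fold → factor 25
Step 3: 500 μL brought to 5000 μL → factor 5000/500 = 10
Step 4: 40-fold → factor 40
Overall dilution factor = 15 × 25 × 10 × 40 = 1.5 × 10^5
Final = 1.00 mM / 1.5 × 10^5 = 6.667 × 10^-6 mM = 6.67 nM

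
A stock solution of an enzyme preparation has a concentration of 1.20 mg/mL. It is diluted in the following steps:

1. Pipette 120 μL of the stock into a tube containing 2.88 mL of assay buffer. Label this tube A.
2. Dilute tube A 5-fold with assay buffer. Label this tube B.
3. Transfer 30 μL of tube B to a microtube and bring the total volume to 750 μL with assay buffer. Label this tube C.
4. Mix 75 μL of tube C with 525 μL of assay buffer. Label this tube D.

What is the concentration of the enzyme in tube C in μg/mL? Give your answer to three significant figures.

0.384 μg/mL

Step 1: 120 μL + 2.88 mL = 3000 μL total → factor 3000/120 = 25
Step 2: 5-fold → factor 5
Step 3: 30 μL brought to 750 μL → factor 750/30 = 25
Dilution factor through tube C = 25 × 5 × 25 = 3125
[tube C] = 1.20 mg/mL / 3125 = 0.0003840 mg/mL = 0.384 μg/mL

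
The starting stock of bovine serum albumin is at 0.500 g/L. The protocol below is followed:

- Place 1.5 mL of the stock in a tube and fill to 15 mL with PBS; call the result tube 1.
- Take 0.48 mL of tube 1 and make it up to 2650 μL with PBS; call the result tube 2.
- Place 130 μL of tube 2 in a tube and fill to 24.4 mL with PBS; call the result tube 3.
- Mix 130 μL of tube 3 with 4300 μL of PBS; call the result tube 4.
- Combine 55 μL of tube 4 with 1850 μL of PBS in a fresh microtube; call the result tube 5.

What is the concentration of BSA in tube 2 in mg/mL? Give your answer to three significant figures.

0.00906 mg/mL

Step 1: 1.5 mL brought to 15 mL → factor 15/1.5 = 10
Step 2: 0.48 mL brought to 2650 μL → factor 2.65/0.48 = 5.5208
Dilution factor through tube 2 = 10 × 5.5208 = 55.208
[tube 2] = 0.500 g/L / 55.208 = 0.009057 g/L = 0.00906 mg/mL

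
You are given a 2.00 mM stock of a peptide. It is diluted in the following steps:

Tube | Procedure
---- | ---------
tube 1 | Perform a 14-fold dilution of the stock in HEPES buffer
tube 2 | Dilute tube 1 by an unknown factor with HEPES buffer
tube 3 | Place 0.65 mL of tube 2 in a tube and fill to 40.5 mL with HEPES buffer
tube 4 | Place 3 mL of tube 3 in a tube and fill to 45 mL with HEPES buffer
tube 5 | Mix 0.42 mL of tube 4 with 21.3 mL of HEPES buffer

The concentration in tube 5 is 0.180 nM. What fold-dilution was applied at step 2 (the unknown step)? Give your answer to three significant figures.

16.4-fold

Step 1: 14-fold → factor 14
Step 2: unknown factor x
Step 3: 0.65 mL brought to 40.5 mL → factor 40.5/0.65 = 62.308
Step 4: 3 mL brought to 45 mL → factor 45/3 = 15
Step 5: 0.42 mL + 21.3 mL = 21.72 mL total → factor 21.72/0.42 = 51.714
Product of known-step factors = 6.7666 × 10^5
Overall factor = 2.00 mM / (0.180 nM) = 1.1111 × 10^7
x = 1.1111 × 10^7 / 6.7666 × 10^5 = 16.4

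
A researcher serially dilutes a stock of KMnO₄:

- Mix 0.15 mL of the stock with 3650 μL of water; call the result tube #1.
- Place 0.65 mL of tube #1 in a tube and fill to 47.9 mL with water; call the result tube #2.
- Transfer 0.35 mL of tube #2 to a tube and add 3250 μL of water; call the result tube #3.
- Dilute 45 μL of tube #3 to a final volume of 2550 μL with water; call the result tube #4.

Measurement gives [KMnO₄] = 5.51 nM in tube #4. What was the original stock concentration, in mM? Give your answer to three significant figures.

Step 1: 0.15 mL + 3650 μL = 3.8 mL total → factor 3.8/0.15 = 25.333
Step 2: 0.65 mL brought to 47.9 mL → factor 47.9/0.65 = 73.692
Step 3: 0.35 mL + 3250 μL = 3.6 mL total → factor 3.6/0.35 = 10.286
Step 4: 45 μL brought to 2550 μL → factor 2550/45 = 56.667
Overall dilution factor = 25.333 × 73.692 × 10.286 × 56.667 = 1.0881 × 10^6
Stock = 5.51 nM × 1.0881 × 10^6 = 5.996 × 10^6 nM = 6.00 mM

6.00 mM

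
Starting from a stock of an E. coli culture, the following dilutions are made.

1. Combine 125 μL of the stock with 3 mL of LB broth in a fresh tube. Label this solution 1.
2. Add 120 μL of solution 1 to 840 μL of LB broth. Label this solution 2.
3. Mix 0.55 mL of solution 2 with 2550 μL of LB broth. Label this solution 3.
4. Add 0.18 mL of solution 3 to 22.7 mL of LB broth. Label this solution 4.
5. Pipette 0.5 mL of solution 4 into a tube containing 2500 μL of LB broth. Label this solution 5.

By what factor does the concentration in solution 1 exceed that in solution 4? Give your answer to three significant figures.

Step 1: 125 μL + 3 mL = 3125 μL total → factor 3125/125 = 25
Step 2: 120 μL + 840 μL = 960 μL total → factor 960/120 = 8
Step 3: 0.55 mL + 2550 μL = 3.1 mL total → factor 3.1/0.55 = 5.6364
Step 4: 0.18 mL + 22.7 mL = 22.88 mL total → factor 22.88/0.18 = 127.11
Dilution factor to solution 1 = 25; to solution 4 = 1.4329 × 10^5
[solution 1]/[solution 4] = (factor to solution 4)/(factor to solution 1) = 1.4329 × 10^5/25 = 5.73 × 10^3

5.73 × 10^3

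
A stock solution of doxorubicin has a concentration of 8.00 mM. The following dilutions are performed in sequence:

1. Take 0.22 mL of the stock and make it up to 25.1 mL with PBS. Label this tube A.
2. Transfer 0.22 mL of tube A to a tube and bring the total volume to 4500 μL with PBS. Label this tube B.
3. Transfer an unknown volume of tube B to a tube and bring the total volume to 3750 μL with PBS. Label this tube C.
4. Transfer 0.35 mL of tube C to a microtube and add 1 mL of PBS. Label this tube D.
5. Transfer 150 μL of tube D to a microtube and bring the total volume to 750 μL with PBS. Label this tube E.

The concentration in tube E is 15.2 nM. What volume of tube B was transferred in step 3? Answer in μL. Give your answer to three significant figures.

Step 1: 0.22 mL brought to 25.1 mL → factor 25.1/0.22 = 114.09
Step 2: 0.22 mL brought to 4500 μL → factor 4.5/0.22 = 20.455
Step 3: v brought to 3750 μL → factor = 3750 μL/v
Step 4: 0.35 mL + 1 mL = 1.35 mL total → factor 1.35/0.35 = 3.8571
Step 5: 150 μL brought to 750 μL → factor 750/150 = 5
Product of known-step factors = 45007
Overall factor = 8.00 mM / (15.2 nM) = 5.2632 × 10^5
Step-3 factor = 5.2632 × 10^5 / 45007 = 11.694
v = 3750 μL / 11.694 = 321 μL

321 μL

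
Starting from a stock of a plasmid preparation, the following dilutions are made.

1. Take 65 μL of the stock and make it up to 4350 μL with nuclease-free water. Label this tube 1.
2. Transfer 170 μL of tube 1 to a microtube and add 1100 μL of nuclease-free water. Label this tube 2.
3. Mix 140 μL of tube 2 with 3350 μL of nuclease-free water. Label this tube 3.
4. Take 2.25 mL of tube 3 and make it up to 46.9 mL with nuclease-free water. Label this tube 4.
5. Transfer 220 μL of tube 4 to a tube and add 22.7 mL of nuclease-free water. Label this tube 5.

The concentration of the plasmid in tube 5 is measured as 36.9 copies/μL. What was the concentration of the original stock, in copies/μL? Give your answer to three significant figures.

9.99 × 10^8 copies/μL

Step 1: 65 μL brought to 4350 μL → factor 4350/65 = 66.923
Step 2: 170 μL + 1100 μL = 1270 μL total → factor 1270/170 = 7.4706
Step 3: 140 μL + 3350 μL = 3490 μL total → factor 3490/140 = 24.929
Step 4: 2.25 mL brought to 46.9 mL → factor 46.9/2.25 = 20.844
Step 5: 220 μL + 22.7 mL = 22920 μL total → factor 22920/220 = 104.18
Overall dilution factor = 66.923 × 7.4706 × 24.929 × 20.844 × 104.18 = 2.7065 × 10^7
Stock = 36.9 copies/μL × 2.7065 × 10^7 = 9.99 × 10^8 copies/μL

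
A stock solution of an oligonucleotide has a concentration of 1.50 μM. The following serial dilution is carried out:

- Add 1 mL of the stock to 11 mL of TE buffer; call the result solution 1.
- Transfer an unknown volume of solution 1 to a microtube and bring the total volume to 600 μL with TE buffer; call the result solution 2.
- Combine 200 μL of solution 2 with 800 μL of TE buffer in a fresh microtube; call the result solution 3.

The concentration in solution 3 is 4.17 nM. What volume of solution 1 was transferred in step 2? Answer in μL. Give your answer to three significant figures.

Step 1: 1 mL + 11 mL = 12 mL total → factor 12/1 = 12
Step 2: v brought to 600 μL → factor = 600 μL/v
Step 3: 200 μL + 800 μL = 1000 μL total → factor 1000/200 = 5
Product of known-step factors = 60
Overall factor = 1.50 μM / (4.17 nM) = 359.71
Step-2 factor = 359.71 / 60 = 5.9952
v = 600 μL / 5.9952 = 100 μL

100 μL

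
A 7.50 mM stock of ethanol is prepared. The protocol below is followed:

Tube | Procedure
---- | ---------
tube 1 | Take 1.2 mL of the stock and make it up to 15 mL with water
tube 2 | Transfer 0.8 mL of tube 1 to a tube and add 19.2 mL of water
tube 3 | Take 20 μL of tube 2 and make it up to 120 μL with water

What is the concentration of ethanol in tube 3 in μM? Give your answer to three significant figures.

4.00 μM

Step 1: 1.2 mL brought to 15 mL → factor 15/1.2 = 12.5
Step 2: 0.8 mL + 19.2 mL = 20 mL total → factor 20/0.8 = 25
Step 3: 20 μL brought to 120 μL → factor 120/20 = 6
Overall dilution factor = 12.5 × 25 × 6 = 1875
Final = 7.50 mM / 1875 = 0.004000 mM = 4.00 μM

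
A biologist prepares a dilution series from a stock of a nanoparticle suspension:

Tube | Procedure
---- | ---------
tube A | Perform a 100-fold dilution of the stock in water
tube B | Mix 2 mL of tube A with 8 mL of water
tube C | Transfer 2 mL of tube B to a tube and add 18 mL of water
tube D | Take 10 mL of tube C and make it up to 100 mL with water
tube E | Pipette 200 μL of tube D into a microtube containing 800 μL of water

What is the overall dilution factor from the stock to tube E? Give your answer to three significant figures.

Step 1: 100-fold → factor 100
Step 2: 2 mL + 8 mL = 10 mL total → factor 10/2 = 5
Step 3: 2 mL + 18 mL = 20 mL total → factor 20/2 = 10
Step 4: 10 mL brought to 100 mL → factor 100/10 = 10
Step 5: 200 μL + 800 μL = 1000 μL total → factor 1000/200 = 5
Overall dilution factor = 100 × 5 × 10 × 10 × 5 = 2.5 × 10^5

2.50 × 10^5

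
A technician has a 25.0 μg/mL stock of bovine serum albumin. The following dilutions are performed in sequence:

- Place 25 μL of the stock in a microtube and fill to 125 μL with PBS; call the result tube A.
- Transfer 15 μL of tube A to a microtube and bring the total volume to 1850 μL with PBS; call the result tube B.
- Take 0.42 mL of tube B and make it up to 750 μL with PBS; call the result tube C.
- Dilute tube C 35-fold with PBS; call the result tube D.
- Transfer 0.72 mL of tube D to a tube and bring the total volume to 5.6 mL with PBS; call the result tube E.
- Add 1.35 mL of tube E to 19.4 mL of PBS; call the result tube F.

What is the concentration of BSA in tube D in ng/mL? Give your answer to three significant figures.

0.649 ng/mL

Step 1: 25 μL brought to 125 μL → factor 125/25 = 5
Step 2: 15 μL brought to 1850 μL → factor 1850/15 = 123.33
Step 3: 0.42 mL brought to 750 μL → factor 0.75/0.42 = 1.7857
Step 4: 35-fold → factor 35
Dilution factor through tube D = 5 × 123.33 × 1.7857 × 35 = 38542
[tube D] = 25.0 μg/mL / 38542 = 0.0006486 μg/mL = 0.649 ng/mL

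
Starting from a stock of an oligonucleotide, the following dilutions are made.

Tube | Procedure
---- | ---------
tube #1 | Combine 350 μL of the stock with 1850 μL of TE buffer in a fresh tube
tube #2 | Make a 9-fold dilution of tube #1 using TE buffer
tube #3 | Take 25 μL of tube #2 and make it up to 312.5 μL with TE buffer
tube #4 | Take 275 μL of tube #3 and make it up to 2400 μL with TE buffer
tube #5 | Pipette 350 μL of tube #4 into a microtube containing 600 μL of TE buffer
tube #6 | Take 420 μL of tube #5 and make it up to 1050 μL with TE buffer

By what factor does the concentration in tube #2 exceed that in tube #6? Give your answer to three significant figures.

Step 1: 350 μL + 1850 μL = 2200 μL total → factor 2200/350 = 6.2857
Step 2: 9-fold → factor 9
Step 3: 25 μL brought to 312.5 μL → factor 312.5/25 = 12.5
Step 4: 275 μL brought to 2400 μL → factor 2400/275 = 8.7273
Step 5: 350 μL + 600 μL = 950 μL total → factor 950/350 = 2.7143
Step 6: 420 μL brought to 1050 μL → factor 1050/420 = 2.5
Dilution factor to tube #2 = 56.571; to tube #6 = 41878
[tube #2]/[tube #6] = (factor to tube #6)/(factor to tube #2) = 41878/56.571 = 740

740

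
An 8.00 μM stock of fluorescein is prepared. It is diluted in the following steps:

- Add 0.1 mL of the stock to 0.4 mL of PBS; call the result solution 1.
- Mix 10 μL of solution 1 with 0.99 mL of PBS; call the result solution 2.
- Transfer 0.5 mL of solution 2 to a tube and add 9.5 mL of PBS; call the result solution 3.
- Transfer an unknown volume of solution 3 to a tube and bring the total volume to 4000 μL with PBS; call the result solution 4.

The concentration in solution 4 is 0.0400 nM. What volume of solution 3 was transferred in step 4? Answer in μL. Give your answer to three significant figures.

200 μL

Step 1: 0.1 mL + 0.4 mL = 0.5 mL total → factor 0.5/0.1 = 5
Step 2: 10 μL + 0.99 mL = 1000 μL total → factor 1000/10 = 100
Step 3: 0.5 mL + 9.5 mL = 10 mL total → factor 10/0.5 = 20
Step 4: v brought to 4000 μL → factor = 4000 μL/v
Product of known-step factors = 10000
Overall factor = 8.00 μM / (0.0400 nM) = 2 × 10^5
Step-4 factor = 2 × 10^5 / 10000 = 20
v = 4000 μL / 20 = 200 μL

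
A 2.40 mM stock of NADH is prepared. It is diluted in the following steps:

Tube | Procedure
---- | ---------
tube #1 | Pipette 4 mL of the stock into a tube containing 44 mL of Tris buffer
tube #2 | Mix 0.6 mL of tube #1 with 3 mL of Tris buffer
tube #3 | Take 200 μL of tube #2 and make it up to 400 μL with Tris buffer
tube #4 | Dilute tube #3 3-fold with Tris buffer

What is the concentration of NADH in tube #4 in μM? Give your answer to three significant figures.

Step 1: 4 mL + 44 mL = 48 mL total → factor 48/4 = 12
Step 2: 0.6 mL + 3 mL = 3.6 mL total → factor 3.6/0.6 = 6
Step 3: 200 μL brought to 400 μL → factor 400/200 = 2
Step 4: 3-fold → factor 3
Overall dilution factor = 12 × 6 × 2 × 3 = 432
Final = 2.40 mM / 432 = 0.005556 mM = 5.56 μM

5.56 μM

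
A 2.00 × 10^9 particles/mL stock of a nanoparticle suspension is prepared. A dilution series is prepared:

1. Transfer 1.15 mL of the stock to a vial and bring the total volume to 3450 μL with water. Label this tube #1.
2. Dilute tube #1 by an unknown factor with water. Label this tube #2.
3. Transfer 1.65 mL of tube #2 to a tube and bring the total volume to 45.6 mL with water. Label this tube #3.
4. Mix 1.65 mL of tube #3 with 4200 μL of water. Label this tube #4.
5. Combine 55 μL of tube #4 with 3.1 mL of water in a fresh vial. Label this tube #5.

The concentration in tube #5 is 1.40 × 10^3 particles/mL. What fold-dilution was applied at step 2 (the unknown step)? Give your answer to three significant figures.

Step 1: 1.15 mL brought to 3450 μL → factor 3.45/1.15 = 3
Step 2: unknown factor x
Step 3: 1.65 mL brought to 45.6 mL → factor 45.6/1.65 = 27.636
Step 4: 1.65 mL + 4200 μL = 5.85 mL total → factor 5.85/1.65 = 3.5455
Step 5: 55 μL + 3.1 mL = 3155 μL total → factor 3155/55 = 57.364
Product of known-step factors = 16862
Overall factor = 2.00 × 10^9 particles/mL / (1.40 × 10^3 particles/mL) = 1.4286 × 10^6
x = 1.4286 × 10^6 / 16862 = 84.7

84.7-fold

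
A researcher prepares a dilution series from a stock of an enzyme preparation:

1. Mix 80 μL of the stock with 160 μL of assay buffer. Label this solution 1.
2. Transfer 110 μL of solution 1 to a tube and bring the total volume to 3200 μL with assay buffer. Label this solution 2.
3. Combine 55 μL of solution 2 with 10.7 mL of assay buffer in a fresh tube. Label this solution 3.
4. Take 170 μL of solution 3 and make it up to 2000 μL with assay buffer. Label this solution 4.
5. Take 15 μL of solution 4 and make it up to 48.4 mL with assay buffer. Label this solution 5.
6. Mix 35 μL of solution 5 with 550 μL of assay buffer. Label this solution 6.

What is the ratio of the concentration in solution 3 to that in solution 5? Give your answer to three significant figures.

3.80 × 10^4

Step 1: 80 μL + 160 μL = 240 μL total → factor 240/80 = 3
Step 2: 110 μL brought to 3200 μL → factor 3200/110 = 29.091
Step 3: 55 μL + 10.7 mL = 10755 μL total → factor 10755/55 = 195.55
Step 4: 170 μL brought to 2000 μL → factor 2000/170 = 11.765
Step 5: 15 μL brought to 48.4 mL → factor 48400/15 = 3226.7
Dilution factor to solution 3 = 17066; to solution 5 = 6.4783 × 10^8
[solution 3]/[solution 5] = (factor to solution 5)/(factor to solution 3) = 6.4783 × 10^8/17066 = 3.80 × 10^4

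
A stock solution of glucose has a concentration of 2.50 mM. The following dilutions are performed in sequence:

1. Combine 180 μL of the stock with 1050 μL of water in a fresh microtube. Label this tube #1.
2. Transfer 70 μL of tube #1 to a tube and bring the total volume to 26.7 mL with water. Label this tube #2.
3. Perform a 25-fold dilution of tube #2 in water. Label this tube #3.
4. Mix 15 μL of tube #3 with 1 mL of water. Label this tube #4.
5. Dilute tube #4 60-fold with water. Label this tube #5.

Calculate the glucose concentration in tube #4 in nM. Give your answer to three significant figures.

0.567 nM

Step 1: 180 μL + 1050 μL = 1230 μL total → factor 1230/180 = 6.8333
Step 2: 70 μL brought to 26.7 mL → factor 26700/70 = 381.43
Step 3: 25-fold → factor 25
Step 4: 15 μL + 1 mL = 1015 μL total → factor 1015/15 = 67.667
Dilution factor through tube #4 = 6.8333 × 381.43 × 25 × 67.667 = 4.4092 × 10^6
[tube #4] = 2.50 mM / 4.4092 × 10^6 = 5.670 × 10^-7 mM = 0.567 nM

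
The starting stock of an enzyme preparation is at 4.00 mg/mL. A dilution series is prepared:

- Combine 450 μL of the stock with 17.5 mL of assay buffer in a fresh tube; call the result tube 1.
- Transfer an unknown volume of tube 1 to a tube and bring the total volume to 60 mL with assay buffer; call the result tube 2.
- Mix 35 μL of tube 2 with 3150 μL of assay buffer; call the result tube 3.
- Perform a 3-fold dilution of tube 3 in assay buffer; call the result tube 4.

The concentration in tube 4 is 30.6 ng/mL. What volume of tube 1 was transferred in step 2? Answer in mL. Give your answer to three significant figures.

Step 1: 450 μL + 17.5 mL = 17950 μL total → factor 17950/450 = 39.889
Step 2: v brought to 60 mL → factor = 60 mL/v
Step 3: 35 μL + 3150 μL = 3185 μL total → factor 3185/35 = 91
Step 4: 3-fold → factor 3
Product of known-step factors = 10890
Overall factor = 4.00 mg/mL / (30.6 ng/mL) = 1.3072 × 10^5
Step-2 factor = 1.3072 × 10^5 / 10890 = 12.004
v = 60 mL / 12.004 = 5.00 mL

5.00 mL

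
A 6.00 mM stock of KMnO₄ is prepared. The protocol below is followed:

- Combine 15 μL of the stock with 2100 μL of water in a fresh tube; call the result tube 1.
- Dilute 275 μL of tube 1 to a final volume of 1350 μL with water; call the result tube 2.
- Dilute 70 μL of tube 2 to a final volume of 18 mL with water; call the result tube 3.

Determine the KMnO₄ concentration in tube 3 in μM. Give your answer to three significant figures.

Step 1: 15 μL + 2100 μL = 2115 μL total → factor 2115/15 = 141
Step 2: 275 μL brought to 1350 μL → factor 1350/275 = 4.9091
Step 3: 70 μL brought to 18 mL → factor 18000/70 = 257.14
Overall dilution factor = 141 × 4.9091 × 257.14 = 1.7799 × 10^5
Final = 6.00 mM / 1.7799 × 10^5 = 3.371 × 10^-5 mM = 0.0337 μM

0.0337 μM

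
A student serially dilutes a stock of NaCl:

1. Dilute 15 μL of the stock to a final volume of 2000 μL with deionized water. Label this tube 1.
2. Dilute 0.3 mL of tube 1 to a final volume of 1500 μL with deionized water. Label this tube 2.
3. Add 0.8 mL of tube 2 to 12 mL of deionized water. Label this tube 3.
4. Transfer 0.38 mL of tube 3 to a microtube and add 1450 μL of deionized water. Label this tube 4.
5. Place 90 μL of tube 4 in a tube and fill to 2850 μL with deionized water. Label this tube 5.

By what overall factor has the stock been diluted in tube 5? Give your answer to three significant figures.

Step 1: 15 μL brought to 2000 μL → factor 2000/15 = 133.33
Step 2: 0.3 mL brought to 1500 μL → factor 1.5/0.3 = 5
Step 3: 0.8 mL + 12 mL = 12.8 mL total → factor 12.8/0.8 = 16
Step 4: 0.38 mL + 1450 μL = 1.83 mL total → factor 1.83/0.38 = 4.8158
Step 5: 90 μL brought to 2850 μL → factor 2850/90 = 31.667
Overall dilution factor = 133.33 × 5 × 16 × 4.8158 × 31.667 = 1.6267 × 10^6

1.63 × 10^6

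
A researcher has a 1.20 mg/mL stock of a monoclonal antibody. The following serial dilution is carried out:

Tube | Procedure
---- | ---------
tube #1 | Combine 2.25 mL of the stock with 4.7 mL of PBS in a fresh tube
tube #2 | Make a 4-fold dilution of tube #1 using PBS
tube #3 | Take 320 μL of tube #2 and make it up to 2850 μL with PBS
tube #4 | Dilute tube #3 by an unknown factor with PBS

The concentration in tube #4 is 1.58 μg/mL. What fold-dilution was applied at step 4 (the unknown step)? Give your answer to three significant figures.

6.90-fold

Step 1: 2.25 mL + 4.7 mL = 6.95 mL total → factor 6.95/2.25 = 3.0889
Step 2: 4-fold → factor 4
Step 3: 320 μL brought to 2850 μL → factor 2850/320 = 8.9062
Step 4: unknown factor x
Product of known-step factors = 110.04
Overall factor = 1.20 mg/mL / (1.58 μg/mL) = 759.49
x = 759.49 / 110.04 = 6.90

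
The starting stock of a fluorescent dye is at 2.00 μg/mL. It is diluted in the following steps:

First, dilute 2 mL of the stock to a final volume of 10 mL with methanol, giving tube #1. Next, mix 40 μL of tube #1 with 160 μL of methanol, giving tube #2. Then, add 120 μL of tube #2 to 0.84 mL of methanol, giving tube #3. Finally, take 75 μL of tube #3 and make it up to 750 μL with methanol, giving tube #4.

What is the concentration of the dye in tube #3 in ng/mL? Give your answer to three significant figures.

Step 1: 2 mL brought to 10 mL → factor 10/2 = 5
Step 2: 40 μL + 160 μL = 200 μL total → factor 200/40 = 5
Step 3: 120 μL + 0.84 mL = 960 μL total → factor 960/120 = 8
Dilution factor through tube #3 = 5 × 5 × 8 = 200
[tube #3] = 2.00 μg/mL / 200 = 0.01000 μg/mL = 10.0 ng/mL

10.0 ng/mL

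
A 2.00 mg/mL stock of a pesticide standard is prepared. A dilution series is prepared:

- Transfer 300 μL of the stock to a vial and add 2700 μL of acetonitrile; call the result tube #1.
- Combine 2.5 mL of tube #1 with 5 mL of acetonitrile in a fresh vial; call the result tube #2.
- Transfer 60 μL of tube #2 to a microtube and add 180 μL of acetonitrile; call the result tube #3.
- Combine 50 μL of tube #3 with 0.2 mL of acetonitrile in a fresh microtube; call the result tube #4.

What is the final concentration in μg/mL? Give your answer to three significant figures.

Step 1: 300 μL + 2700 μL = 3000 μL total → factor 3000/300 = 10
Step 2: 2.5 mL + 5 mL = 7.5 mL total → factor 7.5/2.5 = 3
Step 3: 60 μL + 180 μL = 240 μL total → factor 240/60 = 4
Step 4: 50 μL + 0.2 mL = 250 μL total → factor 250/50 = 5
Overall dilution factor = 10 × 3 × 4 × 5 = 600
Final = 2.00 mg/mL / 600 = 0.003333 mg/mL = 3.33 μg/mL

3.33 μg/mL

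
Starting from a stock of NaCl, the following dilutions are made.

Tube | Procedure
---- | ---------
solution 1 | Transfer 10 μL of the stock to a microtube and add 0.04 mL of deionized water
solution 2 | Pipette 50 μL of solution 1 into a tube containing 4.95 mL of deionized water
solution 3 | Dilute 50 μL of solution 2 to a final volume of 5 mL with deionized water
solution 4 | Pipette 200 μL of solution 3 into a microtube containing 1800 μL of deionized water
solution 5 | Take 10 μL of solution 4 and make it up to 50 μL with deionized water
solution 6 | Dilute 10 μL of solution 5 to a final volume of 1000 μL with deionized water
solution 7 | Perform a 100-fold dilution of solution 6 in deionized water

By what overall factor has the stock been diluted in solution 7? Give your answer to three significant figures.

Step 1: 10 μL + 0.04 mL = 50 μL total → factor 50/10 = 5
Step 2: 50 μL + 4.95 mL = 5000 μL total → factor 5000/50 = 100
Step 3: 50 μL brought to 5 mL → factor 5000/50 = 100
Step 4: 200 μL + 1800 μL = 2000 μL total → factor 2000/200 = 10
Step 5: 10 μL brought to 50 μL → factor 50/10 = 5
Step 6: 10 μL brought to 1000 μL → factor 1000/10 = 100
Step 7: 100-fold → factor 100
Overall dilution factor = 5 × 100 × 100 × 10 × 5 × 100 × 100 = 2.5 × 10^10

2.50 × 10^10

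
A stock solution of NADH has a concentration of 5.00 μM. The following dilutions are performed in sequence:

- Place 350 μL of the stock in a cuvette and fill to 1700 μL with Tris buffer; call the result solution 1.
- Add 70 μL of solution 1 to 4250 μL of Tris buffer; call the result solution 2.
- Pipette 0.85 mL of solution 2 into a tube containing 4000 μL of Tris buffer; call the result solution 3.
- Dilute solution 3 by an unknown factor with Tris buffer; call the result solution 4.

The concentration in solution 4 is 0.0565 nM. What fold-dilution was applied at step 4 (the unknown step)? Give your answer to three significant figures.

51.7-fold

Step 1: 350 μL brought to 1700 μL → factor 1700/350 = 4.8571
Step 2: 70 μL + 4250 μL = 4320 μL total → factor 4320/70 = 61.714
Step 3: 0.85 mL + 4000 μL = 4.85 mL total → factor 4.85/0.85 = 5.7059
Step 4: unknown factor x
Product of known-step factors = 1710.4
Overall factor = 5.00 μM / (0.0565 nM) = 88496
x = 88496 / 1710.4 = 51.7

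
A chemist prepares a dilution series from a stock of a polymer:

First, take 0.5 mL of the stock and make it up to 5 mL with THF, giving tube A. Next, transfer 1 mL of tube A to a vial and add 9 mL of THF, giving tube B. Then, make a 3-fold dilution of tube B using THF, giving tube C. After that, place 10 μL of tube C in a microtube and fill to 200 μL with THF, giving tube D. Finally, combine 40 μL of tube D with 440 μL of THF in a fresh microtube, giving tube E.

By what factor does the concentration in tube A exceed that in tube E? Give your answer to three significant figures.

7.20 × 10^3

Step 1: 0.5 mL brought to 5 mL → factor 5/0.5 = 10
Step 2: 1 mL + 9 mL = 10 mL total → factor 10/1 = 10
Step 3: 3-fold → factor 3
Step 4: 10 μL brought to 200 μL → factor 200/10 = 20
Step 5: 40 μL + 440 μL = 480 μL total → factor 480/40 = 12
Dilution factor to tube A = 10; to tube E = 72000
[tube A]/[tube E] = (factor to tube E)/(factor to tube A) = 72000/10 = 7.20 × 10^3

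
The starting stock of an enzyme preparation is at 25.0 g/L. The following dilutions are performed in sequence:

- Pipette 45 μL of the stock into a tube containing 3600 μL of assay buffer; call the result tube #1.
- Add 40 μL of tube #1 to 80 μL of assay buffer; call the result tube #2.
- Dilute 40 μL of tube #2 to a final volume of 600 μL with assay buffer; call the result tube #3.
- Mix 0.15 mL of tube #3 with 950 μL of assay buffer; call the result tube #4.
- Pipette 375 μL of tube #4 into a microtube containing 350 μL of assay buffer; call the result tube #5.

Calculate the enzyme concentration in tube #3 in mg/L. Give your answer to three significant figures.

6.86 mg/L

Step 1: 45 μL + 3600 μL = 3645 μL total → factor 3645/45 = 81
Step 2: 40 μL + 80 μL = 120 μL total → factor 120/40 = 3
Step 3: 40 μL brought to 600 μL → factor 600/40 = 15
Dilution factor through tube #3 = 81 × 3 × 15 = 3645
[tube #3] = 25.0 g/L / 3645 = 0.006859 g/L = 6.86 mg/L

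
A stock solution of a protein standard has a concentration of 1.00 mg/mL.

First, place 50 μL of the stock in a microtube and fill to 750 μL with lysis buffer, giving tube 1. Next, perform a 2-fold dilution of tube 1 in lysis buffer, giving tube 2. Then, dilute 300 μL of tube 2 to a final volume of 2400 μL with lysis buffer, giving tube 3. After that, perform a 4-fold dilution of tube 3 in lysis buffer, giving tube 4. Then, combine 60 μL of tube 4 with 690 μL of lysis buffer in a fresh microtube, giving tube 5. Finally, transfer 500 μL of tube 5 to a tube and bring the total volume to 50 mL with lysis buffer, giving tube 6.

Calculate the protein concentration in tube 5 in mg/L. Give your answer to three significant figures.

0.0833 mg/L

Step 1: 50 μL brought to 750 μL → factor 750/50 = 15
Step 2: 2-fold → factor 2
Step 3: 300 μL brought to 2400 μL → factor 2400/300 = 8
Step 4: 4-fold → factor 4
Step 5: 60 μL + 690 μL = 750 μL total → factor 750/60 = 12.5
Dilution factor through tube 5 = 15 × 2 × 8 × 4 × 12.5 = 12000
[tube 5] = 1.00 mg/mL / 12000 = 8.333 × 10^-5 mg/mL = 0.0833 mg/L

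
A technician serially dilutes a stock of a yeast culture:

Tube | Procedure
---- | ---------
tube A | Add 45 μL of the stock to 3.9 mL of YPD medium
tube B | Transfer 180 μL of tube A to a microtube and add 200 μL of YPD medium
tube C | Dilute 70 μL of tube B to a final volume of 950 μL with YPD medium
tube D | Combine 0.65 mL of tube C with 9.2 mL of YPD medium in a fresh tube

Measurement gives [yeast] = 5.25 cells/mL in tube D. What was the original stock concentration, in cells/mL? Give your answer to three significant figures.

2.00 × 10^5 cells/mL

Step 1: 45 μL + 3.9 mL = 3945 μL total → factor 3945/45 = 87.667
Step 2: 180 μL + 200 μL = 380 μL total → factor 380/180 = 2.1111
Step 3: 70 μL brought to 950 μL → factor 950/70 = 13.571
Step 4: 0.65 mL + 9.2 mL = 9.85 mL total → factor 9.85/0.65 = 15.154
Overall dilution factor = 87.667 × 2.1111 × 13.571 × 15.154 = 38062
Stock = 5.25 cells/mL × 38062 = 2.00 × 10^5 cells/mL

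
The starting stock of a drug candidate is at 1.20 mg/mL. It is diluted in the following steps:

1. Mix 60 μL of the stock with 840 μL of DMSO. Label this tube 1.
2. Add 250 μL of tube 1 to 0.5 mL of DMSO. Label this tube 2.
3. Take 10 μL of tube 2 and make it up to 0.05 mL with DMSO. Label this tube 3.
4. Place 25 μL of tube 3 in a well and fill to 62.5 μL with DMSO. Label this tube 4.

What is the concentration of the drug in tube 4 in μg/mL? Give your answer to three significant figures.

2.13 μg/mL

Step 1: 60 μL + 840 μL = 900 μL total → factor 900/60 = 15
Step 2: 250 μL + 0.5 mL = 750 μL total → factor 750/250 = 3
Step 3: 10 μL brought to 0.05 mL → factor 50/10 = 5
Step 4: 25 μL brought to 62.5 μL → factor 62.5/25 = 2.5
Overall dilution factor = 15 × 3 × 5 × 2.5 = 562.5
Final = 1.20 mg/mL / 562.5 = 0.002133 mg/mL = 2.13 μg/mL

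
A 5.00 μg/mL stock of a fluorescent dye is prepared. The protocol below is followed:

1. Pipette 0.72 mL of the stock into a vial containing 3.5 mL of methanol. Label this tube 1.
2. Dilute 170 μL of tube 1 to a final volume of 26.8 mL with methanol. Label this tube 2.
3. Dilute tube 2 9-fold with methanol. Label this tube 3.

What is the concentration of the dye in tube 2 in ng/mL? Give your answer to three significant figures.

Step 1: 0.72 mL + 3.5 mL = 4.22 mL total → factor 4.22/0.72 = 5.8611
Step 2: 170 μL brought to 26.8 mL → factor 26800/170 = 157.65
Dilution factor through tube 2 = 5.8611 × 157.65 = 923.99
[tube 2] = 5.00 μg/mL / 923.99 = 0.005411 μg/mL = 5.41 ng/mL

5.41 ng/mL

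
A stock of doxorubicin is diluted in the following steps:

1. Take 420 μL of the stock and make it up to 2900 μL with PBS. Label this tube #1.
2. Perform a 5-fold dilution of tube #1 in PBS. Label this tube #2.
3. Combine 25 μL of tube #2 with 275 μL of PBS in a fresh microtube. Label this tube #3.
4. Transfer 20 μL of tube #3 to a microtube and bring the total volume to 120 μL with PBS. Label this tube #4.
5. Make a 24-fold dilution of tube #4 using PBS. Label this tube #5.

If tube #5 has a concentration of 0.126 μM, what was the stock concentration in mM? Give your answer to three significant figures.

Step 1: 420 μL brought to 2900 μL → factor 2900/420 = 6.9048
Step 2: 5-fold → factor 5
Step 3: 25 μL + 275 μL = 300 μL total → factor 300/25 = 12
Step 4: 20 μL brought to 120 μL → factor 120/20 = 6
Step 5: 24-fold → factor 24
Overall dilution factor = 6.9048 × 5 × 12 × 6 × 24 = 59657
Stock = 0.126 μM × 59657 = 7517 μM = 7.52 mM

7.52 mM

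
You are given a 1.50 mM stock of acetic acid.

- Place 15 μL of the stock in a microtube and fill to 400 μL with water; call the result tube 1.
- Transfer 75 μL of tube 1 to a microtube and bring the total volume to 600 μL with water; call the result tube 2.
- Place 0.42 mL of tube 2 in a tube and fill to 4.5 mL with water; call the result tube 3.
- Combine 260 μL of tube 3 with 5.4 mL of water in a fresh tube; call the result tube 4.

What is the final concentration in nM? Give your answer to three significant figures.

Step 1: 15 μL brought to 400 μL → factor 400/15 = 26.667
Step 2: 75 μL brought to 600 μL → factor 600/75 = 8
Step 3: 0.42 mL brought to 4.5 mL → factor 4.5/0.42 = 10.714
Step 4: 260 μL + 5.4 mL = 5660 μL total → factor 5660/260 = 21.769
Overall dilution factor = 26.667 × 8 × 10.714 × 21.769 = 49758
Final = 1.50 mM / 49758 = 3.015 × 10^-5 mM = 30.1 nM

30.1 nM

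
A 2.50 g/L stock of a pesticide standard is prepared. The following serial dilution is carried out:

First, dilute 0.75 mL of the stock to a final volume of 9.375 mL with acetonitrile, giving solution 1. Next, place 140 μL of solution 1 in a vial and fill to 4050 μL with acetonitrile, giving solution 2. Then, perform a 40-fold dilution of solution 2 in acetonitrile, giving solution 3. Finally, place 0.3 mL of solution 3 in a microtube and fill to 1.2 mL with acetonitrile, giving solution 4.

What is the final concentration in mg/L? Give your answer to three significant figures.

Step 1: 0.75 mL brought to 9.375 mL → factor 9.375/0.75 = 12.5
Step 2: 140 μL brought to 4050 μL → factor 4050/140 = 28.929
Step 3: 40-fold → factor 40
Step 4: 0.3 mL brought to 1.2 mL → factor 1.2/0.3 = 4
Overall dilution factor = 12.5 × 28.929 × 40 × 4 = 57857
Final = 2.50 g/L / 57857 = 4.321 × 10^-5 g/L = 0.0432 mg/L

0.0432 mg/L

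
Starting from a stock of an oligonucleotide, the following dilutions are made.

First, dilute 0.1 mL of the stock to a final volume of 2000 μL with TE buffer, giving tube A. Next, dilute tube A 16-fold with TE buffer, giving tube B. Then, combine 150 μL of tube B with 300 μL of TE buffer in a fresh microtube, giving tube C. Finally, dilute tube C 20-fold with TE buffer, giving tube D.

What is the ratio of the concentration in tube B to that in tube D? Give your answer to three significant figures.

60.0

Step 1: 0.1 mL brought to 2000 μL → factor 2/0.1 = 20
Step 2: 16-fold → factor 16
Step 3: 150 μL + 300 μL = 450 μL total → factor 450/150 = 3
Step 4: 20-fold → factor 20
Dilution factor to tube B = 320; to tube D = 19200
[tube B]/[tube D] = (factor to tube D)/(factor to tube B) = 19200/320 = 60.0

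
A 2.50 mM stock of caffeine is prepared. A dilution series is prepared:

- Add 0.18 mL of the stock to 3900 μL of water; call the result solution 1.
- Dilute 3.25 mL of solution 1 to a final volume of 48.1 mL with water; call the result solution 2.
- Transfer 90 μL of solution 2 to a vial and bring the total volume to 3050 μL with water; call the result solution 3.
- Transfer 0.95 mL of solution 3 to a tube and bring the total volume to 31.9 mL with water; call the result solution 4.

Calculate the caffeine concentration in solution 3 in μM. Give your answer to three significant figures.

Step 1: 0.18 mL + 3900 μL = 4.08 mL total → factor 4.08/0.18 = 22.667
Step 2: 3.25 mL brought to 48.1 mL → factor 48.1/3.25 = 14.8
Step 3: 90 μL brought to 3050 μL → factor 3050/90 = 33.889
Dilution factor through solution 3 = 22.667 × 14.8 × 33.889 = 11369
[solution 3] = 2.50 mM / 11369 = 0.0002199 mM = 0.220 μM

0.220 μM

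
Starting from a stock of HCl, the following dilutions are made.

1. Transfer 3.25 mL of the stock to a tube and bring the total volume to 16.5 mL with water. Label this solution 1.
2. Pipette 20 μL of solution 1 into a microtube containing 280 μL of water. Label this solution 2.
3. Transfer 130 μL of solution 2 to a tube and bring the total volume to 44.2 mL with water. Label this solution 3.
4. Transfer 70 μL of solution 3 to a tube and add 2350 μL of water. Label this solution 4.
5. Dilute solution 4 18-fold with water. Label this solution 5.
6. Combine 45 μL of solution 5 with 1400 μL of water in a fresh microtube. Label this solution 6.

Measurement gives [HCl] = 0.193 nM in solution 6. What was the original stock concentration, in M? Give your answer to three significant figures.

Step 1: 3.25 mL brought to 16.5 mL → factor 16.5/3.25 = 5.0769
Step 2: 20 μL + 280 μL = 300 μL total → factor 300/20 = 15
Step 3: 130 μL brought to 44.2 mL → factor 44200/130 = 340
Step 4: 70 μL + 2350 μL = 2420 μL total → factor 2420/70 = 34.571
Step 5: 18-fold → factor 18
Step 6: 45 μL + 1400 μL = 1445 μL total → factor 1445/45 = 32.111
Overall dilution factor = 5.0769 × 15 × 340 × 34.571 × 18 × 32.111 = 5.1739 × 10^8
Stock = 0.193 nM × 5.1739 × 10^8 = 9.986 × 10^7 nM = 0.0999 M

0.0999 M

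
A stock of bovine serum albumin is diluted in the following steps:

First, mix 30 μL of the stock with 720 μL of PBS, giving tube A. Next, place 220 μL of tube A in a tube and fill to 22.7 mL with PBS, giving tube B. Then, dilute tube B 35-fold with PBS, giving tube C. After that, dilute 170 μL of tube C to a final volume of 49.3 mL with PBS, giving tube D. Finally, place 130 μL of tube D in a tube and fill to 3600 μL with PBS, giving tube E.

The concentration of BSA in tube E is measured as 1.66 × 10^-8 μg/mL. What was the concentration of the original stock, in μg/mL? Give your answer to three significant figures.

12.0 μg/mL

Step 1: 30 μL + 720 μL = 750 μL total → factor 750/30 = 25
Step 2: 220 μL brought to 22.7 mL → factor 22700/220 = 103.18
Step 3: 35-fold → factor 35
Step 4: 170 μL brought to 49.3 mL → factor 49300/170 = 290
Step 5: 130 μL brought to 3600 μL → factor 3600/130 = 27.692
Overall dilution factor = 25 × 103.18 × 35 × 290 × 27.692 = 7.2505 × 10^8
Stock = 1.66 × 10^-8 μg/mL × 7.2505 × 10^8 = 12.0 μg/mL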